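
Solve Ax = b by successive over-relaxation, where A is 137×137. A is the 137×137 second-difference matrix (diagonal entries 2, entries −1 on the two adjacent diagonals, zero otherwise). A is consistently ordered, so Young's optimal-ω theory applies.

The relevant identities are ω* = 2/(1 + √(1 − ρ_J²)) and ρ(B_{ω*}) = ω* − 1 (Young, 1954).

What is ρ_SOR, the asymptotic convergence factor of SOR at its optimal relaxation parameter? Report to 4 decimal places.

n=137: λ(B_J) = 1 − λ(A)/2 = cos(kπ/138); k=1 gives ρ_J = 0.9997.
root = sin(π/138) = 0.02276  (since 1−cos² = sin²).
Young: ω* = 2/(1+√(1−ρ_J²)) = 2/(1+0.02276) = 2/1.02276 = 1.9555.
ρ_SOR = ω* − 1 ≈ 0.9555.

ρ_SOR = 0.9555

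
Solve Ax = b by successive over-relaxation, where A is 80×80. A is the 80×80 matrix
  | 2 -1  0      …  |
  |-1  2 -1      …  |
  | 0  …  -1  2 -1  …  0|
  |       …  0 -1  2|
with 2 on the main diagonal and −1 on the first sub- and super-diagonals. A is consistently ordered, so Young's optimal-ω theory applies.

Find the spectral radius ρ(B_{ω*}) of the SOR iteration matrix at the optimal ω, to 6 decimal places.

ρ_SOR = 0.925344

spectrum of D⁻¹(L+U) = {cos(kπ/81) : 1≤k≤80}; ρ_J = cos(π/81) = 0.999248.
root = sin(π/81) = 0.0387754  (since 1−cos² = sin²).
ω* = 2/(1+0.0387754) = 1.925344
ρ_SOR = ω* − 1 = 1.925344 − 1 = 0.925344.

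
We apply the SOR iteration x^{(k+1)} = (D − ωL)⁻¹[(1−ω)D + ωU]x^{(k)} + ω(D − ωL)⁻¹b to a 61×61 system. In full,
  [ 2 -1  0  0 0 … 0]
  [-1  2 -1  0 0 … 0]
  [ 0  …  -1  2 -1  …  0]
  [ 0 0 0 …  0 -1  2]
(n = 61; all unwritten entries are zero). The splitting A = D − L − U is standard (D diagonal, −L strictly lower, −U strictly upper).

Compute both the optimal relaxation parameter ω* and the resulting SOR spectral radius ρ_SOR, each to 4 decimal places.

ω* = 1.9036, ρ_SOR = 0.9036

ρ_J = max_k |cos(kπ/62)| = cos(π/62) = 0.9987
√(1−ρ_J²) simplifies to sin(π/62) = 0.05065.
Young: ω* = 2/(1+√(1−ρ_J²)) = 2/(1+0.05065) = 2/1.05065 = 1.9036.
and ρ(B_{ω*}) = 1.9036 − 1 = 0.9036.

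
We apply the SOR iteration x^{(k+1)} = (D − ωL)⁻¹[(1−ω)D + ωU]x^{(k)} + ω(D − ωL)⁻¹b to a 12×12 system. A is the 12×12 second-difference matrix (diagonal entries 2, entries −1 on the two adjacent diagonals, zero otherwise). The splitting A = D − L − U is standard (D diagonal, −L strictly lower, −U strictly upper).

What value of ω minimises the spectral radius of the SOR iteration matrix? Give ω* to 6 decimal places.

ρ_J = max_k |cos(kπ/13)| = cos(π/13) = 0.970942
√(1−ρ_J²) simplifies to sin(π/13) = 0.2393157.
Then 2/(1+√(1−ρ_J²)) = 2/(1+0.2393157); ω* = 2/1.2393157 = 1.613794.
and ρ(B_{ω*}) = 1.613794 − 1 = 0.613794.

ω* = 1.613794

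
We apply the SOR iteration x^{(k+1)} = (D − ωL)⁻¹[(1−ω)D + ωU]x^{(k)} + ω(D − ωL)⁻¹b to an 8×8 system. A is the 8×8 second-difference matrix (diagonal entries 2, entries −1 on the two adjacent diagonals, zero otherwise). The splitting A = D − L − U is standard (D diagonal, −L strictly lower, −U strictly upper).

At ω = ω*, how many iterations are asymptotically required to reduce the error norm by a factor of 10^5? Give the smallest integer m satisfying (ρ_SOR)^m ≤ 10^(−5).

½·tridiag(1,0,1) at n=8: λ_k = cos(kπ/9); max |λ| at k=1 ⇒ ρ_J = cos(π/9) ≈ 0.9396926.
√(1−ρ_J²) simplifies to sin(π/9) = 0.3420201.
ω* = 2/(1 + 0.3420201) = 2/1.3420201 = 1.4902906.
and ρ(B_{ω*}) = 1.4902906 − 1 = 0.4902906.
Need (0.4902906)^m ≤ 10^(−5): m ≥ 5·ln10/|ln 0.4902906| = 11.5129/0.712757 = 16.153 ⇒ m = 17.

m = 17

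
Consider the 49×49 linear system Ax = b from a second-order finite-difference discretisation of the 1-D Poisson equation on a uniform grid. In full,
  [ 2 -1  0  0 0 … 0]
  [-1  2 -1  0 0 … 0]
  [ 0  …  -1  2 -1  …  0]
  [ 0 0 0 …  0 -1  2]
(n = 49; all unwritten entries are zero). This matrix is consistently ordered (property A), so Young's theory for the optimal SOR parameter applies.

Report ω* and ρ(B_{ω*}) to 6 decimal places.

ω* = 1.881838, ρ_SOR = 0.881838

ρ_J = max_k |cos(kπ/50)| = cos(π/50) = 0.998027
1 − cos²(π/50) = sin²(π/50) ⇒ √(1−ρ_J²) = sin(π/50) = 0.0627905.
ω* = 2 / (1 + 0.0627905) = 2 / 1.0627905 ≈ 1.881838.
ρ_SOR = ω* − 1 = 1.881838 − 1 = 0.881838.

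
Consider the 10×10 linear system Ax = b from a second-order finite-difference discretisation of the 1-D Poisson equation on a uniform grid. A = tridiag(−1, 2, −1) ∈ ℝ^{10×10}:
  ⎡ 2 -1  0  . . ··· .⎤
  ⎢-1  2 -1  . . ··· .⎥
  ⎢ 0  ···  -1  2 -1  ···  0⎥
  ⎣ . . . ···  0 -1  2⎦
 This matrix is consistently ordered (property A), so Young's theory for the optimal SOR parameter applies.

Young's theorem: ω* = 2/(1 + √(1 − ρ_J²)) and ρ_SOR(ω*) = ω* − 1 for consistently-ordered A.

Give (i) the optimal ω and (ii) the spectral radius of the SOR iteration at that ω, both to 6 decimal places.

With n=10, ρ(Jacobi) = cos(π/11) = 0.959493.
√(1−ρ_J²) = |sin(π/11)| = 0.2817326
So ω* = 2/1.2817326 = 1.560388 (Young).
At ω = 1.560388 every |λ(B_ω)| = ω−1, so ρ_SOR = 0.560388.

ω* = 1.560388, ρ_SOR = 0.560388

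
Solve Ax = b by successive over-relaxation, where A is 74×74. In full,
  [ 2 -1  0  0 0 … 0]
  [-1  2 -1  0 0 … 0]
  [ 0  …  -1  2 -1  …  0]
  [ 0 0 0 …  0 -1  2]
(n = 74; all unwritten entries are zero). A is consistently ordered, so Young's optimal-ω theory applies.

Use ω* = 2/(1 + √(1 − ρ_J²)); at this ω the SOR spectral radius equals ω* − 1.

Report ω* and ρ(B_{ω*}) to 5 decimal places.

ω* = 1.91961, ρ_SOR = 0.91961

spectrum of D⁻¹(L+U) = {cos(kπ/75) : 1≤k≤74}; ρ_J = cos(π/75) = 0.99912.
1 − cos²(π/75) = sin²(π/75) ⇒ √(1−ρ_J²) = sin(π/75) = 0.041876.
ω* = 2/(1+0.041876) = 1.91961
ρ(B_{ω*}) = ω*−1 = 0.91961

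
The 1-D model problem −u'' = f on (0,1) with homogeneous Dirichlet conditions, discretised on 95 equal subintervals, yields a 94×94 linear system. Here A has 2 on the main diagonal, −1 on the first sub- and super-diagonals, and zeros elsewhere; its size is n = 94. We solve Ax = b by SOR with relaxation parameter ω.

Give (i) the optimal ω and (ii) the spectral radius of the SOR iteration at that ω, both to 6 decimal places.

ω* = 1.935990, ρ_SOR = 0.935990

ρ_J = max_k |cos(kπ/95)| = cos(π/95) = 0.999453
√(1 − cos²(π/95)) = sin(π/95) ≈ 0.0330634.
ω* = 2/(1 + 0.0330634) = 2/1.0330634 = 1.935990.
ρ_SOR = ω* − 1 ≈ 0.935990.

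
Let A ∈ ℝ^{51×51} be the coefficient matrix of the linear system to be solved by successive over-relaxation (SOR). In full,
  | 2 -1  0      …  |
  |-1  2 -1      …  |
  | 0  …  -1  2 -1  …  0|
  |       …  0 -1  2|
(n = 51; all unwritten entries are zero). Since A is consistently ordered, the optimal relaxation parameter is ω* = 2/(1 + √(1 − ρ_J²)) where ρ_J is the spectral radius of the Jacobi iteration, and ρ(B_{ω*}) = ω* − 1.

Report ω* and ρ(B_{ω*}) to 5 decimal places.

n=51: λ(B_J) = 1 − λ(A)/2 = cos(kπ/52); k=1 gives ρ_J = 0.99818.
√(1 − cos²(π/52)) = sin(π/52) ≈ 0.060378.
ω* = 2/(1+0.060378) = 1.88612
ρ_SOR = ω* − 1 = 1.88612 − 1 = 0.88612.

ω* = 1.88612, ρ_SOR = 0.88612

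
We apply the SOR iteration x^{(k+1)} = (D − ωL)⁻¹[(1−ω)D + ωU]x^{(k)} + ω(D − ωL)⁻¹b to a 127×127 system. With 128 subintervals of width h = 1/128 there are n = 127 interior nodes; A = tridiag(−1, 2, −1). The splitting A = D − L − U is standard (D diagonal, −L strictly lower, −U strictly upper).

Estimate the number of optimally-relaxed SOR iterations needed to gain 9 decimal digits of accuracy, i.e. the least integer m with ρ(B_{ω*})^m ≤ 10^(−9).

m = 423

½·tridiag(1,0,1) at n=127: λ_k = cos(kπ/128); max |λ| at k=1 ⇒ ρ_J = cos(π/128) ≈ 0.9996988.
√(1−ρ_J²) simplifies to sin(π/128) = 0.0245412.
[ω*] 2 ÷ (1 + 0.0245412) = 2 ÷ 1.0245412 = 1.9520933.
ρ(B_{ω*}) = ω*−1 = 0.9520933
(0.9520933)^m ≤ 10^{−9}  ⇒  m·ln(0.9520933) ≤ −9·ln10  ⇒  m ≥ 422.130  ⇒  m = 423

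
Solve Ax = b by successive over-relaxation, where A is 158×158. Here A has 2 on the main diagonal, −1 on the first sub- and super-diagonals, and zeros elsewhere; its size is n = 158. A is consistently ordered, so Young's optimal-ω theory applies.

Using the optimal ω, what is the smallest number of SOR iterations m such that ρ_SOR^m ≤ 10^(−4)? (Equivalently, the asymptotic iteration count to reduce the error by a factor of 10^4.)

m = 234

With n=158, ρ(Jacobi) = cos(π/159) = 0.9998048.
√(1 − cos²(π/159)) = sin(π/159) ≈ 0.0197572.
Then 2/(1+√(1−ρ_J²)) = 2/(1+0.0197572); ω* = 2/1.0197572 = 1.9612512.
and ρ(B_{ω*}) = 1.9612512 − 1 = 0.9612512.
ρ_SOR^m ≤ 10^(−4) ⇔ m ≥ 4·ln10/(−ln 0.9612512) = 9.21034/0.0395195 = 233.058; m = ⌈233.058⌉ = 234.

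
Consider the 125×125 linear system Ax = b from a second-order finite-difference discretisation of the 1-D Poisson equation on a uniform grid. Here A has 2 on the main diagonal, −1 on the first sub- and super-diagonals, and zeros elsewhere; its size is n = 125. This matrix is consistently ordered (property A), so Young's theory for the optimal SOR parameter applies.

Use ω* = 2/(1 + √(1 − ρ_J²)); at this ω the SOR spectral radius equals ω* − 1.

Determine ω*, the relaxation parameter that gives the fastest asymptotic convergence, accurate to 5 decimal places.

B_J for the 125×125 system has eigenvalues cos(kπ/126); ρ_J = cos(π/126) = 0.99969.
√(1−ρ_J²) simplifies to sin(π/126) = 0.024931.
ω* = 2 / (1 + 0.024931) = 2 / 1.024931 ≈ 1.95135.
ρ_SOR = ω* − 1 = 1.95135 − 1 = 0.95135.

ω* = 1.95135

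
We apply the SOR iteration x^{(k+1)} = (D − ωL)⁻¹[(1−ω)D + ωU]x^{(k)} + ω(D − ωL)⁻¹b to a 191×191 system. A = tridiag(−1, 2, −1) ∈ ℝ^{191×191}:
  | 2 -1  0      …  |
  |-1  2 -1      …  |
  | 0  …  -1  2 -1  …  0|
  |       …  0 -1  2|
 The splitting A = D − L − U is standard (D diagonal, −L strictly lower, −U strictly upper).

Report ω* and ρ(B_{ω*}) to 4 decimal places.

ω* = 1.9678, ρ_SOR = 0.9678

ρ_J = max_k |cos(kπ/192)| = cos(π/192) = 0.9999
√(1−ρ_J²) = |sin(π/192)| = 0.01636
So ω* = 2/1.01636 = 1.9678 (Young).
At ω = 1.9678 every |λ(B_ω)| = ω−1, so ρ_SOR = 0.9678.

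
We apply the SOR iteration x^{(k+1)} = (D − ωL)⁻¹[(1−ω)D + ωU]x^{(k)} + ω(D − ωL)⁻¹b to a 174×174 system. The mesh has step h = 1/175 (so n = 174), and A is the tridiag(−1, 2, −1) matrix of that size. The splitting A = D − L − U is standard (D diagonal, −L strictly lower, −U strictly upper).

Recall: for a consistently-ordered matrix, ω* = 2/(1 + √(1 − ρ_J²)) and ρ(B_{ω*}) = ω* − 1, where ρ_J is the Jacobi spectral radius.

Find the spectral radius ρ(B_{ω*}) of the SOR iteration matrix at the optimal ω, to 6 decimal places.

ρ_SOR = 0.964731

½·tridiag(1,0,1) at n=174: λ_k = cos(kπ/175); max |λ| at k=1 ⇒ ρ_J = cos(π/175) ≈ 0.999839.
√(1 − cos²(π/175)) = sin(π/175) ≈ 0.0179510.
Young: ω* = 2/(1+√(1−ρ_J²)) = 2/(1+0.0179510) = 2/1.0179510 = 1.964731.
and ρ(B_{ω*}) = 1.964731 − 1 = 0.964731.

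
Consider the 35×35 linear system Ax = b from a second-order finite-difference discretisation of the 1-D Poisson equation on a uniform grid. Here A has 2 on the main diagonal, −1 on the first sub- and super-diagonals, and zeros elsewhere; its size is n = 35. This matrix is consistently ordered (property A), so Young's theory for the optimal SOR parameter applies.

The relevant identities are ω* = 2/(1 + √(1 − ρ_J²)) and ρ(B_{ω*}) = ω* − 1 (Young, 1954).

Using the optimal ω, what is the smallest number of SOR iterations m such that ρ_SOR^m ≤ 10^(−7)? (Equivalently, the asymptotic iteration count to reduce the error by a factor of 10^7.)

m = 93

n=35: λ(B_J) = 1 − λ(A)/2 = cos(kπ/36); k=1 gives ρ_J = 0.9961947.
√(1−ρ_J²) simplifies to sin(π/36) = 0.0871557.
Then 2/(1+√(1−ρ_J²)) = 2/(1+0.0871557); ω* = 2/1.0871557 = 1.8396629.
Hence ρ(B_{ω*}) = 1.8396629 − 1 = 0.8396629.
(0.8396629)^m ≤ 10^{−7}  ⇒  m·ln(0.8396629) ≤ −7·ln10  ⇒  m ≥ 92.233  ⇒  m = 93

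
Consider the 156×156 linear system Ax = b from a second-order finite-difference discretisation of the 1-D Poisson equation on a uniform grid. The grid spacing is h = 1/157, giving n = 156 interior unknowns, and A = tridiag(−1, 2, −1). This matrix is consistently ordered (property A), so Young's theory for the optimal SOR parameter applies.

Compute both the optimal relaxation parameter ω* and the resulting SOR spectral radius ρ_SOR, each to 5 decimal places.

n=156: λ(B_J) = 1 − λ(A)/2 = cos(kπ/157); k=1 gives ρ_J = 0.99980.
√(1−ρ_J²) = |sin(π/157)| = 0.020009
ω* = 2 / (1 + 0.020009) = 2 / 1.020009 ≈ 1.96077.
ρ_SOR = ω* − 1 = 1.96077 − 1 = 0.96077.

ω* = 1.96077, ρ_SOR = 0.96077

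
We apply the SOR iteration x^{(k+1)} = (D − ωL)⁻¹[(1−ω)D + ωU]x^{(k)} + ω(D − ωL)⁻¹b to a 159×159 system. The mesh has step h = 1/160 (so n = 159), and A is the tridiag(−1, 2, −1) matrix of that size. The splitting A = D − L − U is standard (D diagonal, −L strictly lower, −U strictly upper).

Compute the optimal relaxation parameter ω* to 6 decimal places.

ρ_J = max_k |cos(kπ/160)| = cos(π/160) = 0.999807
1 − cos²(π/160) = sin²(π/160) ⇒ √(1−ρ_J²) = sin(π/160) = 0.0196337.
ω* = 2/(1 + 0.0196337) = 2/1.0196337 = 1.961489.
At ω = 1.961489 every |λ(B_ω)| = ω−1, so ρ_SOR = 0.961489.

ω* = 1.961489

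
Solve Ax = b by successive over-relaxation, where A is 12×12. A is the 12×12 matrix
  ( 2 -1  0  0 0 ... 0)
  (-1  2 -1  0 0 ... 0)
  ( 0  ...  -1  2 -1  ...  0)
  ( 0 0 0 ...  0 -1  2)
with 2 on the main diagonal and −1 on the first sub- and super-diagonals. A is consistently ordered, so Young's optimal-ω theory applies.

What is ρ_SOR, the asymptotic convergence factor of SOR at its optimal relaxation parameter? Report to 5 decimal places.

spectrum of D⁻¹(L+U) = {cos(kπ/13) : 1≤k≤12}; ρ_J = cos(π/13) = 0.97094.
√(1−ρ_J²) = |sin(π/13)| = 0.239316
[ω*] 2 ÷ (1 + 0.239316) = 2 ÷ 1.239316 = 1.61379.
ρ(B_{ω*}) = ω*−1 = 0.61379

ρ_SOR = 0.61379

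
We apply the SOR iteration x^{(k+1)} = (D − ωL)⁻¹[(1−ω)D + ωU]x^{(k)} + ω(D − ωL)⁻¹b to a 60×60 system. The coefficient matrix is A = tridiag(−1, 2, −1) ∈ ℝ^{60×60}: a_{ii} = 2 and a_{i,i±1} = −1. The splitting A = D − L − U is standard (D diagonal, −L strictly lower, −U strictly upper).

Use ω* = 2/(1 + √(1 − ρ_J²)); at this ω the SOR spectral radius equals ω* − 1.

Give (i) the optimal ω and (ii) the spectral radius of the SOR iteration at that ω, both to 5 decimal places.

[ρ_J] n=60: ρ(B_J) = cos(π/(n+1)) = cos(π/61) = 0.99867.
root = sin(π/61) = 0.051479  (since 1−cos² = sin²).
ω* = 2 / (1 + 0.051479) = 2 / 1.051479 ≈ 1.90208.
[ρ_SOR] ω* − 1 = 0.90208.

ω* = 1.90208, ρ_SOR = 0.90208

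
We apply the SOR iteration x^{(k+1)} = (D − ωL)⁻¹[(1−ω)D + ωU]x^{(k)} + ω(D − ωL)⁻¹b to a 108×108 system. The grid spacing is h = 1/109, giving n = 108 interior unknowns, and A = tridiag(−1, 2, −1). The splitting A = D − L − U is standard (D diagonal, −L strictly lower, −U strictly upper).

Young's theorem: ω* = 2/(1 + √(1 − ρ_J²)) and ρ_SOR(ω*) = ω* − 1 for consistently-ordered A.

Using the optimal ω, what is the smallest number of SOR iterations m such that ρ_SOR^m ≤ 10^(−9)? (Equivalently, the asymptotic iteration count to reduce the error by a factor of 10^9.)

m = 360

With n=108, ρ(Jacobi) = cos(π/109) = 0.9995847.
1 − cos²(π/109) = sin²(π/109) ⇒ √(1−ρ_J²) = sin(π/109) = 0.0288180.
So ω* = 2/1.0288180 = 1.9439784 (Young).
ρ_SOR = ω* − 1 = 1.9439784 − 1 = 0.9439784.
9·ln10 = 20.7233; −ln(0.9439784) = 0.057652; m = ⌈20.7233/0.057652⌉ = ⌈359.455⌉ = 360.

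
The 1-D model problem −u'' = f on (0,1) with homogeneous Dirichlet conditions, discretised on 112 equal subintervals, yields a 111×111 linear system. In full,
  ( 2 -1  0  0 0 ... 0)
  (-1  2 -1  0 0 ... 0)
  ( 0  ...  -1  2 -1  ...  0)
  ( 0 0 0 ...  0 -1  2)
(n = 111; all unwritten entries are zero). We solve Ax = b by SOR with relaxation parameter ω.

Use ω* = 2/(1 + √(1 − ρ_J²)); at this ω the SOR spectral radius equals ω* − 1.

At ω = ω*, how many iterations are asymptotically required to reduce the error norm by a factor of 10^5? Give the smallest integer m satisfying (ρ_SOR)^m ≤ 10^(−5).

With n=111, ρ(Jacobi) = cos(π/112) = 0.9996066.
√(1−ρ_J²) = |sin(π/112)| = 0.0280463
[ω*] 2 ÷ (1 + 0.0280463) = 2 ÷ 1.0280463 = 1.9454377.
At ω = 1.9454377 every |λ(B_ω)| = ω−1, so ρ_SOR = 0.9454377.
(0.9454377)^m ≤ 10^{−5}  ⇒  m·ln(0.9454377) ≤ −5·ln10  ⇒  m ≥ 205.194  ⇒  m = 206

m = 206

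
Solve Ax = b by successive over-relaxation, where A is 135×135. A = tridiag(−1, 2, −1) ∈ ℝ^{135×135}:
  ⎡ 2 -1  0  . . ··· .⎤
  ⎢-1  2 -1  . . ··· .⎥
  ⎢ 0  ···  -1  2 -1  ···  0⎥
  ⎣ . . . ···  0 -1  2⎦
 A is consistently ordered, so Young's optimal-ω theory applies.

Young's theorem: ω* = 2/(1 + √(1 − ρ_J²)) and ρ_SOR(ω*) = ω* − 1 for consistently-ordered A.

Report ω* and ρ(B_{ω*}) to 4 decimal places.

ω* = 1.9548, ρ_SOR = 0.9548

B_J for the 135×135 system has eigenvalues cos(kπ/136); ρ_J = cos(π/136) = 0.9997.
√(1 − cos²(π/136)) = sin(π/136) ≈ 0.02310.
Then 2/(1+√(1−ρ_J²)) = 2/(1+0.02310); ω* = 2/1.02310 = 1.9548.
At ω = 1.9548 every |λ(B_ω)| = ω−1, so ρ_SOR = 0.9548.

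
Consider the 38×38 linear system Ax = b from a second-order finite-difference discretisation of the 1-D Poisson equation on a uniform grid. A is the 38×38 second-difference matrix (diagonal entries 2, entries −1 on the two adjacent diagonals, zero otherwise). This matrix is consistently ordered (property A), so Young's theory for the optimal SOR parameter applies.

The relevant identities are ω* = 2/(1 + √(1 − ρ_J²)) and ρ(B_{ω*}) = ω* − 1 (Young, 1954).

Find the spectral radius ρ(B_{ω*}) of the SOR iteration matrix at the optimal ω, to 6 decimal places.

[ρ_J] n=38: ρ(B_J) = cos(π/(n+1)) = cos(π/39) = 0.996757.
√(1−ρ_J²) simplifies to sin(π/39) = 0.0804666.
So ω* = 2/1.0804666 = 1.851052 (Young).
[ρ_SOR] ω* − 1 = 0.851052.

ρ_SOR = 0.851052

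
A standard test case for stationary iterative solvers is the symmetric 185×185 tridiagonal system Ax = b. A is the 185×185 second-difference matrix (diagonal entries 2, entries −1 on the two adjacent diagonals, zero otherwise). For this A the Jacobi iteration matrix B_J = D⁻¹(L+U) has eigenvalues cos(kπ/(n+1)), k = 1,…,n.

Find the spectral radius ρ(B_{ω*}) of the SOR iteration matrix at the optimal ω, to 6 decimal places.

ρ_J = max_k |cos(kπ/186)| = cos(π/186) = 0.999857
√(1−ρ_J²) = |sin(π/186)| = 0.0168895
[ω*] 2 ÷ (1 + 0.0168895) = 2 ÷ 1.0168895 = 1.966782.
[ρ_SOR] ω* − 1 = 0.966782.

ρ_SOR = 0.966782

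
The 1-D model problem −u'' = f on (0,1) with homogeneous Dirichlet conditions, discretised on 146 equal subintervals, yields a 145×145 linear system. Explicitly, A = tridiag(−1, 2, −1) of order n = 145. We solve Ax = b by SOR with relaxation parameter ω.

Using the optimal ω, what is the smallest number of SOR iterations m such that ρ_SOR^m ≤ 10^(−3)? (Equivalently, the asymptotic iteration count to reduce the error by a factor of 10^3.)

B_J for the 145×145 system has eigenvalues cos(kπ/146); ρ_J = cos(π/146) = 0.9997685.
√(1 − cos²(π/146)) = sin(π/146) ≈ 0.0215161.
Young: ω* = 2/(1+√(1−ρ_J²)) = 2/(1+0.0215161) = 2/1.0215161 = 1.9578742.
Hence ρ(B_{ω*}) = 1.9578742 − 1 = 0.9578742.
For 3 digits: m = 3·ln10 / (−ln 0.9578742) = 6.90776/0.0430388 = 160.501; round up → m = 161.

m = 161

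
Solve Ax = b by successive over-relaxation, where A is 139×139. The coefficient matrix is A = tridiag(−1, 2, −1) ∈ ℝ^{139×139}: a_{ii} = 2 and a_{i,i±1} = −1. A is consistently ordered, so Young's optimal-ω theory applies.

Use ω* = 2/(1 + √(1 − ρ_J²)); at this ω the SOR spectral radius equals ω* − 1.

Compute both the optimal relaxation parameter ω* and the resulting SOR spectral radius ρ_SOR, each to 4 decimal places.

ω* = 1.9561, ρ_SOR = 0.9561

With n=139, ρ(Jacobi) = cos(π/140) = 0.9997.
√(1−ρ_J²) simplifies to sin(π/140) = 0.02244.
So ω* = 2/1.02244 = 1.9561 (Young).
ρ_SOR = ω* − 1 ≈ 0.9561.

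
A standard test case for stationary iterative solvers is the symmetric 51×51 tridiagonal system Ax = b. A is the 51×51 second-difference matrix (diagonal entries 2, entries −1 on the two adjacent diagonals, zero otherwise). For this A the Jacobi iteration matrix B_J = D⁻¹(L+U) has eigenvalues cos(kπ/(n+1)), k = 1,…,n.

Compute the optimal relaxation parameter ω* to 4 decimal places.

ω* = 1.8861

B_J for the 51×51 system has eigenvalues cos(kπ/52); ρ_J = cos(π/52) = 0.9982.
1 − cos²(π/52) = sin²(π/52) ⇒ √(1−ρ_J²) = sin(π/52) = 0.06038.
Young: ω* = 2/(1+√(1−ρ_J²)) = 2/(1+0.06038) = 2/1.06038 = 1.8861.
ρ(B_{ω*}) = ω*−1 = 0.8861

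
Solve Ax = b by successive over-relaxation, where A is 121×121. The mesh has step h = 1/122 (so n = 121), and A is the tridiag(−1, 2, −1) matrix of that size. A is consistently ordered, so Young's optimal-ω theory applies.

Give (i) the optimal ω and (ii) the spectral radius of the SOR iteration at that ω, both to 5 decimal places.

ρ_J = max_k |cos(kπ/122)| = cos(π/122) = 0.99967
√(1−ρ_J²) simplifies to sin(π/122) = 0.025748.
ω* = 2 / (1 + 0.025748) = 2 / 1.025748 ≈ 1.94980.
At ω = 1.94980 every |λ(B_ω)| = ω−1, so ρ_SOR = 0.94980.

ω* = 1.94980, ρ_SOR = 0.94980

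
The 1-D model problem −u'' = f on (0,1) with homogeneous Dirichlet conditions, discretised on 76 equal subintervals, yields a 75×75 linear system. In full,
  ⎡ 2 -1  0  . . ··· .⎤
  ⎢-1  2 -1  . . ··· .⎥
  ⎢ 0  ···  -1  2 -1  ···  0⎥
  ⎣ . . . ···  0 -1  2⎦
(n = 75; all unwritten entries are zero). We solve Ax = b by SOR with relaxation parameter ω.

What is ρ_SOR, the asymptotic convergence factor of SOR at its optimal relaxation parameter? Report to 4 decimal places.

ρ_SOR = 0.9206

[ρ_J] n=75: ρ(B_J) = cos(π/(n+1)) = cos(π/76) = 0.9991.
root = sin(π/76) = 0.04132  (since 1−cos² = sin²).
ω* = 2 / (1 + 0.04132) = 2 / 1.04132 ≈ 1.9206.
and ρ(B_{ω*}) = 1.9206 − 1 = 0.9206.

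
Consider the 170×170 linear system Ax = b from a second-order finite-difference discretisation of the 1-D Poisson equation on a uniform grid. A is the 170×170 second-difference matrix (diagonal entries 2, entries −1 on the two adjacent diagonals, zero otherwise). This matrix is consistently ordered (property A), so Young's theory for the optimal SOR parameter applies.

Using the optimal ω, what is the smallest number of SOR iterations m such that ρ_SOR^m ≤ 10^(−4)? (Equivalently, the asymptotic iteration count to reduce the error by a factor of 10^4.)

m = 251

With n=170, ρ(Jacobi) = cos(π/171) = 0.9998312.
√(1 − cos²(π/171)) = sin(π/171) ≈ 0.0183709.
ω* = 2/(1+0.0183709) = 1.9639210
ρ_SOR = ω* − 1 = 1.9639210 − 1 = 0.9639210.
(0.9639210)^m ≤ 10^{−4}  ⇒  m·ln(0.9639210) ≤ −4·ln10  ⇒  m ≥ 250.649  ⇒  m = 251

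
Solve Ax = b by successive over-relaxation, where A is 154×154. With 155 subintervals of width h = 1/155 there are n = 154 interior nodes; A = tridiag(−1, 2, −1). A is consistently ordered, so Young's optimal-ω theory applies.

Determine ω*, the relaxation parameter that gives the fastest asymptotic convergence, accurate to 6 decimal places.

spectrum of D⁻¹(L+U) = {cos(kπ/155) : 1≤k≤154}; ρ_J = cos(π/155) = 0.999795.
1 − cos²(π/155) = sin²(π/155) ⇒ √(1−ρ_J²) = sin(π/155) = 0.0202670.
ω* = 2/(1 + 0.0202670) = 2/1.0202670 = 1.960271.
and ρ(B_{ω*}) = 1.960271 − 1 = 0.960271.

ω* = 1.960271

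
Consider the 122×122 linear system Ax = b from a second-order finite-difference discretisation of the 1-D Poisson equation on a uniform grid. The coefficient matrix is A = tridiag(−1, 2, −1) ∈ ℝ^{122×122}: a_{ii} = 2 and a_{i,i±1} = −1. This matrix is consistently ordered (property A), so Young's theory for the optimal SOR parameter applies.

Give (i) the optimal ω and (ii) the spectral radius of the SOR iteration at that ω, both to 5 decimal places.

ω* = 1.95019, ρ_SOR = 0.95019

With n=122, ρ(Jacobi) = cos(π/123) = 0.99967.
1 − cos²(π/123) = sin²(π/123) ⇒ √(1−ρ_J²) = sin(π/123) = 0.025539.
ω* = 2/(1 + 0.025539) = 2/1.025539 = 1.95019.
ρ(B_{ω*}) = ω*−1 = 0.95019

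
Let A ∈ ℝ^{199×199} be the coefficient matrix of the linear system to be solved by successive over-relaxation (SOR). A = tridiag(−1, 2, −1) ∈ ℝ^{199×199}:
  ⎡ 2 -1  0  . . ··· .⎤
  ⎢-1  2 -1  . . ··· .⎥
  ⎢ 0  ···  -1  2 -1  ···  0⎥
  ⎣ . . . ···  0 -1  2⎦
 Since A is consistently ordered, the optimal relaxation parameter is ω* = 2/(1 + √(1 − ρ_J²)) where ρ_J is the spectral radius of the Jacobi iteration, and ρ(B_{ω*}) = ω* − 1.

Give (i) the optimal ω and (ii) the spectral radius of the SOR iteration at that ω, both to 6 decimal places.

With n=199, ρ(Jacobi) = cos(π/200) = 0.999877.
root = sin(π/200) = 0.0157073  (since 1−cos² = sin²).
[ω*] 2 ÷ (1 + 0.0157073) = 2 ÷ 1.0157073 = 1.969071.
ρ_SOR = ω* − 1 = 1.969071 − 1 = 0.969071.

ω* = 1.969071, ρ_SOR = 0.969071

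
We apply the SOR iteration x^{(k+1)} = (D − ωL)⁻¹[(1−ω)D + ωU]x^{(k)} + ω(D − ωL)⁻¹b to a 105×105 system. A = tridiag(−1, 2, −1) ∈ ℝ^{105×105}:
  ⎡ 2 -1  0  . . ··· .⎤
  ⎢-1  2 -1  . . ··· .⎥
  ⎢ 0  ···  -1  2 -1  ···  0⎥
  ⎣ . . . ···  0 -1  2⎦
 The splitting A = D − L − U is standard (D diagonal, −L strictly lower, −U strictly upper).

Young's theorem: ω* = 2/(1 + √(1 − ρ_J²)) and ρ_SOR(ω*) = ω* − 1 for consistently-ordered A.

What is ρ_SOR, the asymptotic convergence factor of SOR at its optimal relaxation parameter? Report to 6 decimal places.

ρ_SOR = 0.942439

ρ_J = max_k |cos(kπ/106)| = cos(π/106) = 0.999561
1 − cos²(π/106) = sin²(π/106) ⇒ √(1−ρ_J²) = sin(π/106) = 0.0296333.
Then 2/(1+√(1−ρ_J²)) = 2/(1+0.0296333); ω* = 2/1.0296333 = 1.942439.
ρ_SOR = ω* − 1 ≈ 0.942439.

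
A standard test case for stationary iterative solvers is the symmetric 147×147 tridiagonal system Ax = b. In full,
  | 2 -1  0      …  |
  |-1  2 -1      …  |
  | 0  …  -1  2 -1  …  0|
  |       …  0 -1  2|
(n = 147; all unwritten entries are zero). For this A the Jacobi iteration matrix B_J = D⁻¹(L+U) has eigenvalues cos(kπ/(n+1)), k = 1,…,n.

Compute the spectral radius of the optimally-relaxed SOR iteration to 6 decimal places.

With n=147, ρ(Jacobi) = cos(π/148) = 0.999775.
√(1−ρ_J²) = |sin(π/148)| = 0.0212254
ω* = 2 / (1 + 0.0212254) = 2 / 1.0212254 ≈ 1.958432.
and ρ(B_{ω*}) = 1.958432 − 1 = 0.958432.

ρ_SOR = 0.958432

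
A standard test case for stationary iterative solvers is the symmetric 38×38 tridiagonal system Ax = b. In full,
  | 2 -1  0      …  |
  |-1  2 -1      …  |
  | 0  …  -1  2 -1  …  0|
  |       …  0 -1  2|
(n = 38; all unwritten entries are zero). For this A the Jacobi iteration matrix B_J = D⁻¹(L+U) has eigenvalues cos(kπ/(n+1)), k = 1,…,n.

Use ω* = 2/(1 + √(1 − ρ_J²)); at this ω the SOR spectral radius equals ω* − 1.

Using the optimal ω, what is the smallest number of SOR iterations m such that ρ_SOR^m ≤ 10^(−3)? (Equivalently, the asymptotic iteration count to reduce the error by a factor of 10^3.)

m = 43

ρ_J = max_k |cos(kπ/39)| = cos(π/39) = 0.9967573
√(1−ρ_J²) simplifies to sin(π/39) = 0.0804666.
[ω*] 2 ÷ (1 + 0.0804666) = 2 ÷ 1.0804666 = 1.8510521.
Hence ρ(B_{ω*}) = 1.8510521 − 1 = 0.8510521.
m ≥ 3·ln10 / (−ln 0.8510521) = 42.830; smallest integer m = 43.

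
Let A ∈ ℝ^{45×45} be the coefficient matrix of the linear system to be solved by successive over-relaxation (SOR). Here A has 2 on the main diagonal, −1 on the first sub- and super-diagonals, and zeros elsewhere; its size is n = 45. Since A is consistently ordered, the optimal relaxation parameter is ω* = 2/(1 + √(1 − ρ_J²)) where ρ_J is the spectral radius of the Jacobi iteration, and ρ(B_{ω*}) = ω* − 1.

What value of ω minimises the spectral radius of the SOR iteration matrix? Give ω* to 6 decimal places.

ω* = 1.872234

With n=45, ρ(Jacobi) = cos(π/46) = 0.997669.
√(1 − cos²(π/46)) = sin(π/46) ≈ 0.0682424.
ω* = 2/(1 + 0.0682424) = 2/1.0682424 = 1.872234.
ρ(B_{ω*}) = ω*−1 = 0.872234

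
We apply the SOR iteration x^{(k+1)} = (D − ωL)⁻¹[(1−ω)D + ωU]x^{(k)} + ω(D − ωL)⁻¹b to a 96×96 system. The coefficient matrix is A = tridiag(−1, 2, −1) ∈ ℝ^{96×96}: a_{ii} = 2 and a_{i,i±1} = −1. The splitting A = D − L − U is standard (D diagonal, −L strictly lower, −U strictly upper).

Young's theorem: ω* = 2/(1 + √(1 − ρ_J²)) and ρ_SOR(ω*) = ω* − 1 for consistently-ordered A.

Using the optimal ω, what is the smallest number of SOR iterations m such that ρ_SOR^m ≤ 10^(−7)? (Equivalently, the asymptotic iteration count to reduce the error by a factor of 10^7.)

m = 249

spectrum of D⁻¹(L+U) = {cos(kπ/97) : 1≤k≤96}; ρ_J = cos(π/97) = 0.9994756.
1 − cos²(π/97) = sin²(π/97) ⇒ √(1−ρ_J²) = sin(π/97) = 0.0323819.
ω* = 2/(1 + 0.0323819) = 2/1.0323819 = 1.9372676.
At ω = 1.9372676 every |λ(B_ω)| = ω−1, so ρ_SOR = 0.9372676.
Need (0.9372676)^m ≤ 10^(−7): m ≥ 7·ln10/|ln 0.9372676| = 16.1181/0.0647864 = 248.788 ⇒ m = 249.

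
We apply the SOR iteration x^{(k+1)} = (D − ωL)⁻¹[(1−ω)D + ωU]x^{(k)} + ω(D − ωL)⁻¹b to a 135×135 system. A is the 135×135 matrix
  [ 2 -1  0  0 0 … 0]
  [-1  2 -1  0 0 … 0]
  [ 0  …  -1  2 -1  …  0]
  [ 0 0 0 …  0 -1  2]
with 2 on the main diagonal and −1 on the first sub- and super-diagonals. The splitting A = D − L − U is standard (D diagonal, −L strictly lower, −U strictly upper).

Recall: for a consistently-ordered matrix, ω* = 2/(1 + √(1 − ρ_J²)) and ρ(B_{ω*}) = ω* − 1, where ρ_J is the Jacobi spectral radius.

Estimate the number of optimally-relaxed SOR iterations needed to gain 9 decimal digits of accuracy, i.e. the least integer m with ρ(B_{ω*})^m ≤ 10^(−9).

m = 449

B_J for the 135×135 system has eigenvalues cos(kπ/136); ρ_J = cos(π/136) = 0.9997332.
√(1−ρ_J²) = |sin(π/136)| = 0.0230979
ω* = 2/(1 + 0.0230979) = 2/1.0230979 = 1.9548471.
ρ(B_{ω*}) = ω*−1 = 0.9548471
m ≥ 9·ln10 / (−ln 0.9548471) = 448.516; smallest integer m = 449.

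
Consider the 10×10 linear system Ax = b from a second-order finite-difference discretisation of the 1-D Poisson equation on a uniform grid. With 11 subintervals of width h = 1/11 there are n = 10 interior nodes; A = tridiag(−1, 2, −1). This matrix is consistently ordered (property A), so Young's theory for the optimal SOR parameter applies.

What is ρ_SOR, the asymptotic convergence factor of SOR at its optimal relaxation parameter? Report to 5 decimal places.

½·tridiag(1,0,1) at n=10: λ_k = cos(kπ/11); max |λ| at k=1 ⇒ ρ_J = cos(π/11) ≈ 0.95949.
√(1 − cos²(π/11)) = sin(π/11) ≈ 0.281733.
ω* = 2/(1 + 0.281733) = 2/1.281733 = 1.56039.
Hence ρ(B_{ω*}) = 1.56039 − 1 = 0.56039.

ρ_SOR = 0.56039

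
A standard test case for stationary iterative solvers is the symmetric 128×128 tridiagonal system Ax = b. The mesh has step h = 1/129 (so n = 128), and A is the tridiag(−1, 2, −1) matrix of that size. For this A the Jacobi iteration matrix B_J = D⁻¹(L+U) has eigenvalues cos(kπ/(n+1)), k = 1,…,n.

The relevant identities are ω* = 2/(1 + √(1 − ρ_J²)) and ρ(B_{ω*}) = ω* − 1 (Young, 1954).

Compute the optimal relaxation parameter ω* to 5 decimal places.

With n=128, ρ(Jacobi) = cos(π/129) = 0.99970.
root = sin(π/129) = 0.024351  (since 1−cos² = sin²).
So ω* = 2/1.024351 = 1.95246 (Young).
[ρ_SOR] ω* − 1 = 0.95246.

ω* = 1.95246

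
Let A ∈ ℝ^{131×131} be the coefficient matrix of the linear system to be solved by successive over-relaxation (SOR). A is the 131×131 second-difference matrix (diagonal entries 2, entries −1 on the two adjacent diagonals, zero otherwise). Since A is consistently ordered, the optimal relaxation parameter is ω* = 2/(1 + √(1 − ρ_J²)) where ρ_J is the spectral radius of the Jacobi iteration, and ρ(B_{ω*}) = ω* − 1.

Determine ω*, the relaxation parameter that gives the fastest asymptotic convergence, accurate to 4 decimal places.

ω* = 1.9535

B_J for the 131×131 system has eigenvalues cos(kπ/132); ρ_J = cos(π/132) = 0.9997.
root = sin(π/132) = 0.02380  (since 1−cos² = sin²).
So ω* = 2/1.02380 = 1.9535 (Young).
and ρ(B_{ω*}) = 1.9535 − 1 = 0.9535.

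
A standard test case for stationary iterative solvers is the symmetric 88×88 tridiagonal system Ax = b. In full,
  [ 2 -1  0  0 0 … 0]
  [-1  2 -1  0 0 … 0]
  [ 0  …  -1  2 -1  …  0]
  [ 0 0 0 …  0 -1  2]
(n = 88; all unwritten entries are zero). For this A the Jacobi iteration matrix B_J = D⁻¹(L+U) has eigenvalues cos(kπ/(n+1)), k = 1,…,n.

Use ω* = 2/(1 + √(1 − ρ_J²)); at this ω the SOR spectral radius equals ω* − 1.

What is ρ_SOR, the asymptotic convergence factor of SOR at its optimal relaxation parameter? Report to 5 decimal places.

ρ_SOR = 0.93182

B_J for the 88×88 system has eigenvalues cos(kπ/89); ρ_J = cos(π/89) = 0.99938.
√(1 − cos²(π/89)) = sin(π/89) ≈ 0.035291.
So ω* = 2/1.035291 = 1.93182 (Young).
[ρ_SOR] ω* − 1 = 0.93182.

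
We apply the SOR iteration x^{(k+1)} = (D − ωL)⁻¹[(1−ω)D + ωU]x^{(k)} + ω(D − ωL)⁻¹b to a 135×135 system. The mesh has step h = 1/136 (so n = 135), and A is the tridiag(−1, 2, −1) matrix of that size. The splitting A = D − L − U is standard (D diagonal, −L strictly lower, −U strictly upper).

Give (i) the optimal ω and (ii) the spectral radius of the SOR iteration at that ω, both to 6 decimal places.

ρ_J = max_k |cos(kπ/136)| = cos(π/136) = 0.999733
√(1−ρ_J²) = |sin(π/136)| = 0.0230979
ω* = 2/(1+0.0230979) = 1.954847
ρ_SOR = ω* − 1 ≈ 0.954847.

ω* = 1.954847, ρ_SOR = 0.954847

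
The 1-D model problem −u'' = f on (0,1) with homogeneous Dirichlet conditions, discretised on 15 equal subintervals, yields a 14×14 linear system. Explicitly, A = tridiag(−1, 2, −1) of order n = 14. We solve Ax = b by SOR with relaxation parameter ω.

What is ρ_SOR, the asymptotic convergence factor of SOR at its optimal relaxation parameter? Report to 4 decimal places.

ρ_SOR = 0.6558

½·tridiag(1,0,1) at n=14: λ_k = cos(kπ/15); max |λ| at k=1 ⇒ ρ_J = cos(π/15) ≈ 0.9781.
√(1−ρ_J²) = |sin(π/15)| = 0.20791
ω* = 2/(1+0.20791) = 1.6558
At ω = 1.6558 every |λ(B_ω)| = ω−1, so ρ_SOR = 0.6558.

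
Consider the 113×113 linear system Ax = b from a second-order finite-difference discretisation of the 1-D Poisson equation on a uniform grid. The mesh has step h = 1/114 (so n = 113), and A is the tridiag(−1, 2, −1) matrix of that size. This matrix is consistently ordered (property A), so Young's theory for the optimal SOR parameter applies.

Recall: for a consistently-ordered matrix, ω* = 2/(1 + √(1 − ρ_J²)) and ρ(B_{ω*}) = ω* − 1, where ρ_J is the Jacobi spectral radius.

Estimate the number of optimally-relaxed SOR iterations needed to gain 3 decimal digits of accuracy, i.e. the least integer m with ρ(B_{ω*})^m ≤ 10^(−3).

m = 126

spectrum of D⁻¹(L+U) = {cos(kπ/114) : 1≤k≤113}; ρ_J = cos(π/114) = 0.9996203.
1 − cos²(π/114) = sin²(π/114) ⇒ √(1−ρ_J²) = sin(π/114) = 0.0275543.
Young: ω* = 2/(1+√(1−ρ_J²)) = 2/(1+0.0275543) = 2/1.0275543 = 1.9463692.
ρ_SOR = ω* − 1 ≈ 0.9463692.
Need (0.9463692)^m ≤ 10^(−3): m ≥ 3·ln10/|ln 0.9463692| = 6.90776/0.0551225 = 125.317 ⇒ m = 126.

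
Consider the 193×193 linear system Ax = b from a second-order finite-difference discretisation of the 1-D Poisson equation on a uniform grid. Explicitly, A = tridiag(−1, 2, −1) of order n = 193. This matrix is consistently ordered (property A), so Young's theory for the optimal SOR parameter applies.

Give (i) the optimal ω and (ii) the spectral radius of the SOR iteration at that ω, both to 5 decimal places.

ω* = 1.96813, ρ_SOR = 0.96813

spectrum of D⁻¹(L+U) = {cos(kπ/194) : 1≤k≤193}; ρ_J = cos(π/194) = 0.99987.
√(1−ρ_J²) simplifies to sin(π/194) = 0.016193.
Then 2/(1+√(1−ρ_J²)) = 2/(1+0.016193); ω* = 2/1.016193 = 1.96813.
ρ_SOR = ω* − 1 = 1.96813 − 1 = 0.96813.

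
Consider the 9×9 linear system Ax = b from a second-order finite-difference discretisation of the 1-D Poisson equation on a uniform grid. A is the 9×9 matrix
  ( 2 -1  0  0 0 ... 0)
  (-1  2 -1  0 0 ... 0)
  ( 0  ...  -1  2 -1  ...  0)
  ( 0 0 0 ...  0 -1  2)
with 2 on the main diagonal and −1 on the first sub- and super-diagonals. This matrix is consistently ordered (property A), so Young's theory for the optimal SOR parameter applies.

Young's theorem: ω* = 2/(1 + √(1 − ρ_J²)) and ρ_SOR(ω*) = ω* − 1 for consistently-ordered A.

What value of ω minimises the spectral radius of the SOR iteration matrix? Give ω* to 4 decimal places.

ω* = 1.5279

n=9: λ(B_J) = 1 − λ(A)/2 = cos(kπ/10); k=1 gives ρ_J = 0.9511.
√(1−ρ_J²) simplifies to sin(π/10) = 0.30902.
ω* = 2 / (1 + 0.30902) = 2 / 1.30902 ≈ 1.5279.
Hence ρ(B_{ω*}) = 1.5279 − 1 = 0.5279.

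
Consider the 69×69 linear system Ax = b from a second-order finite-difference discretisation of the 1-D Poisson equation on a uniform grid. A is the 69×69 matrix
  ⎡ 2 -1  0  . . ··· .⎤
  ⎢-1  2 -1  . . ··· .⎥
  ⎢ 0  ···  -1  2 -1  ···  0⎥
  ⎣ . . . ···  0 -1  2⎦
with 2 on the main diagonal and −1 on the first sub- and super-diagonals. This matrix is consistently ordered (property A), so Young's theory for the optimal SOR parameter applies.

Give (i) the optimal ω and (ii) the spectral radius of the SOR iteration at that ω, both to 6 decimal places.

[ρ_J] n=69: ρ(B_J) = cos(π/(n+1)) = cos(π/70) = 0.998993.
1 − cos²(π/70) = sin²(π/70) ⇒ √(1−ρ_J²) = sin(π/70) = 0.0448648.
Young: ω* = 2/(1+√(1−ρ_J²)) = 2/(1+0.0448648) = 2/1.0448648 = 1.914123.
ρ(B_{ω*}) = ω*−1 = 0.914123

ω* = 1.914123, ρ_SOR = 0.914123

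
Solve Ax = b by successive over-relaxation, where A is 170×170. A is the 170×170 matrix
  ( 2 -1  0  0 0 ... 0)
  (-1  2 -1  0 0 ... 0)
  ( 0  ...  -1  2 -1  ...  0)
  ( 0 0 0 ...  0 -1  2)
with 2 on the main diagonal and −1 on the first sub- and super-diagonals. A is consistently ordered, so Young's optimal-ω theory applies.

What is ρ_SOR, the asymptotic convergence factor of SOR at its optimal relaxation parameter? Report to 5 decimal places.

B_J for the 170×170 system has eigenvalues cos(kπ/171); ρ_J = cos(π/171) = 0.99983.
1 − cos²(π/171) = sin²(π/171) ⇒ √(1−ρ_J²) = sin(π/171) = 0.018371.
[ω*] 2 ÷ (1 + 0.018371) = 2 ÷ 1.018371 = 1.96392.
At ω = 1.96392 every |λ(B_ω)| = ω−1, so ρ_SOR = 0.96392.

ρ_SOR = 0.96392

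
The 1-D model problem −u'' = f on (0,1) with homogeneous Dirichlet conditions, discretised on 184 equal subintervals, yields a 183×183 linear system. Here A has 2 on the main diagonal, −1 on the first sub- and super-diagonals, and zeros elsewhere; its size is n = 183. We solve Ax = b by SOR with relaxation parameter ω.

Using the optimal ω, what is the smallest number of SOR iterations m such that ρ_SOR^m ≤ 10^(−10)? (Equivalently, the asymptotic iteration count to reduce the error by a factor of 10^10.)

m = 675

n=183: λ(B_J) = 1 − λ(A)/2 = cos(kπ/184); k=1 gives ρ_J = 0.9998542.
root = sin(π/184) = 0.0170730  (since 1−cos² = sin²).
ω* = 2/(1+0.0170730) = 1.9664272
At ω = 1.9664272 every |λ(B_ω)| = ω−1, so ρ_SOR = 0.9664272.
Need (0.9664272)^m ≤ 10^(−10): m ≥ 10·ln10/|ln 0.9664272| = 23.0259/0.0341493 = 674.272 ⇒ m = 675.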